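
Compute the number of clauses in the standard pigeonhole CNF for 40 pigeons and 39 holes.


The PHP encoding has two parts:
1) At-least-one-hole clauses: 40 (one per pigeon, each with 39 literals).
2) At-most-one-pigeon-per-hole clauses: 39 holes * C(40,2) = 39 * 780 = 30420.
Total clauses = 40 + 30420 = 30460.

30460


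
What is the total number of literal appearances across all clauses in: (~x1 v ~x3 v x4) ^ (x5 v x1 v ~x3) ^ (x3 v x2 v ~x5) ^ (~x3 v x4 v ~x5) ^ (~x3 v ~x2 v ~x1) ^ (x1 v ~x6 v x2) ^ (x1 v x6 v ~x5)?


Clause lengths: 3, 3, 3, 3, 3, 3, 3.
Sum = 3 + 3 + 3 + 3 + 3 + 3 + 3 = 21.

21


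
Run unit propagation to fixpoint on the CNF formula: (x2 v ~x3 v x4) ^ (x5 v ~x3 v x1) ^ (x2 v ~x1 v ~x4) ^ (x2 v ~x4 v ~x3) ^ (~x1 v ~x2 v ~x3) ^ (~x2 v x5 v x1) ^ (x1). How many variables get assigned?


Unit propagation repeatedly assigns the literal in any unit clause, then simplifies.
Assignments in order: x1 = T.
No further unit clauses remain.
Total variables assigned = 1.

1


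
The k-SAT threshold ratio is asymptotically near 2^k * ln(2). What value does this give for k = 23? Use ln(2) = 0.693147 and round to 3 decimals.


Using the asymptotic formula: threshold ~ 2^k * ln(2).
2^23 = 8388608.
8388608 * 0.693147 = 5814538.469.

5814538.469


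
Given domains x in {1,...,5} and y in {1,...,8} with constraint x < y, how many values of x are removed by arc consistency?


For the constraint x < y, x needs a supporting value in y's domain.
x can be at most 7 (one less than y's maximum).
Valid x values from domain: 5 out of 5.
Pruned = 5 - 5 = 0.

0


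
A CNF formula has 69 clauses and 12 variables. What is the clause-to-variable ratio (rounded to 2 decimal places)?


Clause-to-variable ratio = clauses / variables.
69 / 12 = 5.75.

5.75


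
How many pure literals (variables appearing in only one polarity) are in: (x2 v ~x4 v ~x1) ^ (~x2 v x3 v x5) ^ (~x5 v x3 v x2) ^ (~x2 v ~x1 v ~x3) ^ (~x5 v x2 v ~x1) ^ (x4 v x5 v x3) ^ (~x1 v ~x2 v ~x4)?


A pure literal appears in only one polarity across all clauses.
Pure literals: x1 (negative only).
Count = 1.

1


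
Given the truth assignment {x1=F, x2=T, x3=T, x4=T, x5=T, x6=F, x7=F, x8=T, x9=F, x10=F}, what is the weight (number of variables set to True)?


The weight is the number of variables assigned True.
True variables: x2, x3, x4, x5, x8.
Weight = 5.

5


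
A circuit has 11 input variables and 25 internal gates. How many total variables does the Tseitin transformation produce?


The Tseitin transformation introduces one auxiliary variable per gate.
Total variables = inputs + gates = 11 + 25 = 36.

36


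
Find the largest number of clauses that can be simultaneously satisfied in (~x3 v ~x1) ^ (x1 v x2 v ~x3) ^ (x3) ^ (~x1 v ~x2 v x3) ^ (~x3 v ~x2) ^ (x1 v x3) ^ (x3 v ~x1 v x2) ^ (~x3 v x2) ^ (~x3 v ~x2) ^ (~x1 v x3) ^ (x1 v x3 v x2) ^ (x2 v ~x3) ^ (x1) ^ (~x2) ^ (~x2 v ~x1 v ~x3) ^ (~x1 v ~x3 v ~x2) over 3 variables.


Enumerate all 8 truth assignments.
For each, count how many of the 16 clauses are satisfied.
The formula is not fully satisfiable, so the maximum is below 16.
Maximum simultaneously satisfiable clauses = 13.

13


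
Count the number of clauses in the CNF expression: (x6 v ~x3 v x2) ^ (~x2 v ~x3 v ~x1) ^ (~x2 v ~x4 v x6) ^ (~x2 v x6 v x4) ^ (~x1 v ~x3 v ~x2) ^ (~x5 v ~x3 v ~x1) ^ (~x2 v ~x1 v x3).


Each group enclosed in parentheses joined by ^ is one clause.
Counting the conjuncts: 7 clauses.

7


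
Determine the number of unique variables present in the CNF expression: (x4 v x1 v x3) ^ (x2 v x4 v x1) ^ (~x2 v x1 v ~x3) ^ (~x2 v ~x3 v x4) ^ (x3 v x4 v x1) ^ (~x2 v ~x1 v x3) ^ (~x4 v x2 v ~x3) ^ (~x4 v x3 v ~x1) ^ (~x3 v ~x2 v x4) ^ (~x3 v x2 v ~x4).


Identify each distinct variable in the formula.
Variables found: x1, x2, x3, x4.
Total distinct variables = 4.

4


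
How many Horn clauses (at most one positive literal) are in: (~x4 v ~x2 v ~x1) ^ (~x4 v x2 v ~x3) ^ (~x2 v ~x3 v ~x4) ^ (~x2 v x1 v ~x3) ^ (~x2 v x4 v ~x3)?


A Horn clause has at most one positive literal.
Clause 1: 0 positive lit(s) -> Horn
Clause 2: 1 positive lit(s) -> Horn
Clause 3: 0 positive lit(s) -> Horn
Clause 4: 1 positive lit(s) -> Horn
Clause 5: 1 positive lit(s) -> Horn
Total Horn clauses = 5.

5


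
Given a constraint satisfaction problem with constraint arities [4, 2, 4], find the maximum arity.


The arities are: 4, 2, 4.
Scan for the maximum value.
Maximum arity = 4.

4


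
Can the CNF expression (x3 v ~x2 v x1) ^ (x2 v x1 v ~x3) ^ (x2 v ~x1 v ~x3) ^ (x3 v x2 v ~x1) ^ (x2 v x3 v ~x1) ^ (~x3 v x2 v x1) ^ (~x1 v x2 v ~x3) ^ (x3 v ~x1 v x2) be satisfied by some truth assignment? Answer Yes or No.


Check all 8 possible truth assignments.
Number of satisfying assignments found: 4.
The formula is satisfiable.

Yes


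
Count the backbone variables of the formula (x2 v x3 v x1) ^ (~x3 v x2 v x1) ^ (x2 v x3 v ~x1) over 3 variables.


Find all satisfying assignments: 5 model(s).
Check which variables have the same value in every model.
No variable is fixed across all models.
Backbone size = 0.

0


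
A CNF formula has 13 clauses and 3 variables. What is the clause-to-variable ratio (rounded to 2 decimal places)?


Clause-to-variable ratio = clauses / variables.
13 / 3 = 4.33.

4.33


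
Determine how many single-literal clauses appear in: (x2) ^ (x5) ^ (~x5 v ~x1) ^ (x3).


A unit clause contains exactly one literal.
Unit clauses found: (x2), (x5), (x3).
Count = 3.

3


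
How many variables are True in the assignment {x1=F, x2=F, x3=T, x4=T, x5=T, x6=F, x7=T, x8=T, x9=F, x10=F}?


The weight is the number of variables assigned True.
True variables: x3, x4, x5, x7, x8.
Weight = 5.

5


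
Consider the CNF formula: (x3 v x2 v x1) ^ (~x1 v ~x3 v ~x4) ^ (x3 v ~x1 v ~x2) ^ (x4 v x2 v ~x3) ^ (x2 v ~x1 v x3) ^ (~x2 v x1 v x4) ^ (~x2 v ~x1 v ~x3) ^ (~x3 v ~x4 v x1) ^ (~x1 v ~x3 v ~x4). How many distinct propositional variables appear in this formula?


Identify each distinct variable in the formula.
Variables found: x1, x2, x3, x4.
Total distinct variables = 4.

4


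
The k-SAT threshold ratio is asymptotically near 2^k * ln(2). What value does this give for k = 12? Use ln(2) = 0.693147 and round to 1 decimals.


Using the asymptotic formula: threshold ~ 2^k * ln(2).
2^12 = 4096.
4096 * 0.693147 = 2839.1.

2839.1


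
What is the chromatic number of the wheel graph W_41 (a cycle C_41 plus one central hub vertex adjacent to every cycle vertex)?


W_41 consists of the cycle C_41 together with a hub vertex adjacent to every cycle vertex.
The cycle C_41 needs 3 colors (odd cycle -> 3).
The hub is adjacent to every cycle vertex, so it must receive a new color distinct from all of them.
Chromatic number = 3 + 1 = 4.

4


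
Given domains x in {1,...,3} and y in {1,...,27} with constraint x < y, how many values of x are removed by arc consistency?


For the constraint x < y, x needs a supporting value in y's domain.
x can be at most 26 (one less than y's maximum).
Valid x values from domain: 3 out of 3.
Pruned = 3 - 3 = 0.

0


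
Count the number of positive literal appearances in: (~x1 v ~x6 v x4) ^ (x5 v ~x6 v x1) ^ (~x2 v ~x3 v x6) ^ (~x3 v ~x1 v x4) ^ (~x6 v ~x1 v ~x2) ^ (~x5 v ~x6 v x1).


Scan each clause for unnegated literals.
Clause 1: 1 positive; Clause 2: 2 positive; Clause 3: 1 positive; Clause 4: 1 positive; Clause 5: 0 positive; Clause 6: 1 positive.
Total positive literal occurrences = 6.

6


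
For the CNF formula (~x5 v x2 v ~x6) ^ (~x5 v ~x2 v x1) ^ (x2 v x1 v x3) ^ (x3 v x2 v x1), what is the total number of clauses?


Each group enclosed in parentheses joined by ^ is one clause.
Counting the conjuncts: 4 clauses.

4


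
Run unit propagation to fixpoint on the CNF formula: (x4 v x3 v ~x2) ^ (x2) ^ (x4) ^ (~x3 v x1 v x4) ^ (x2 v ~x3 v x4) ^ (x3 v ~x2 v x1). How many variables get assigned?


Unit propagation repeatedly assigns the literal in any unit clause, then simplifies.
Assignments in order: x2 = T, x4 = T.
No further unit clauses remain.
Total variables assigned = 2.

2


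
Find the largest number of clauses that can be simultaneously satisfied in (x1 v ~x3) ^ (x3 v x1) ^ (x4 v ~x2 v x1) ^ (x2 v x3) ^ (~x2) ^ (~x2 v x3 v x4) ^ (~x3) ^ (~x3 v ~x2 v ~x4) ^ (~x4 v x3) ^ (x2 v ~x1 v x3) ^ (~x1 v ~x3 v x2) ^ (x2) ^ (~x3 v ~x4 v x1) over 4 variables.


Enumerate all 16 truth assignments.
For each, count how many of the 13 clauses are satisfied.
The formula is not fully satisfiable, so the maximum is below 13.
Maximum simultaneously satisfiable clauses = 11.

11


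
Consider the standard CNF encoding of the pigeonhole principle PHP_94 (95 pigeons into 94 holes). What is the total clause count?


The PHP encoding has two parts:
1) At-least-one-hole clauses: 95 (one per pigeon, each with 94 literals).
2) At-most-one-pigeon-per-hole clauses: 94 holes * C(95,2) = 94 * 4465 = 419710.
Total clauses = 95 + 419710 = 419805.

419805


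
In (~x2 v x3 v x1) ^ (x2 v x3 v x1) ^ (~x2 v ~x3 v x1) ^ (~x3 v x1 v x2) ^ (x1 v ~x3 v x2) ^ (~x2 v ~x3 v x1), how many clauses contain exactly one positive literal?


A definite clause has exactly one positive literal.
Clause 1: 2 positive -> not definite
Clause 2: 3 positive -> not definite
Clause 3: 1 positive -> definite
Clause 4: 2 positive -> not definite
Clause 5: 2 positive -> not definite
Clause 6: 1 positive -> definite
Definite clause count = 2.

2


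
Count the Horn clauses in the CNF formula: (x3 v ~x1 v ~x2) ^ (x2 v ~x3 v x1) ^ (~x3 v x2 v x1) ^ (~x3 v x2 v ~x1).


A Horn clause has at most one positive literal.
Clause 1: 1 positive lit(s) -> Horn
Clause 2: 2 positive lit(s) -> not Horn
Clause 3: 2 positive lit(s) -> not Horn
Clause 4: 1 positive lit(s) -> Horn
Total Horn clauses = 2.

2


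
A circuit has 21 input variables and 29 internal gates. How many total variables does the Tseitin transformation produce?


The Tseitin transformation introduces one auxiliary variable per gate.
Total variables = inputs + gates = 21 + 29 = 50.

50


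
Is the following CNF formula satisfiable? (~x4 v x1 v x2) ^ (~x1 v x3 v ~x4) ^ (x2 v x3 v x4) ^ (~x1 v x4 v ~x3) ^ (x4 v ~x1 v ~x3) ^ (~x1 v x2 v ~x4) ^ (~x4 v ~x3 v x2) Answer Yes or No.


Check all 16 possible truth assignments.
Number of satisfying assignments found: 7.
The formula is satisfiable.

Yes


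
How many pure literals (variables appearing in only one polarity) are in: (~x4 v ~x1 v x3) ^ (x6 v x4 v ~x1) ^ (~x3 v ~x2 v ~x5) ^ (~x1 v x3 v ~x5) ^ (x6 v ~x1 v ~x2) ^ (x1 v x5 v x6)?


A pure literal appears in only one polarity across all clauses.
Pure literals: x2 (negative only), x6 (positive only).
Count = 2.

2


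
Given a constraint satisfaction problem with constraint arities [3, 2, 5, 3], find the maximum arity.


The arities are: 3, 2, 5, 3.
Scan for the maximum value.
Maximum arity = 5.

5


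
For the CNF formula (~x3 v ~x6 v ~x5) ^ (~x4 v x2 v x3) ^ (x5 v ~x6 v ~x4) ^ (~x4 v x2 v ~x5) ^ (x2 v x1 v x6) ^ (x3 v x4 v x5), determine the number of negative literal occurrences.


Scan each clause for negated literals.
Clause 1: 3 negative; Clause 2: 1 negative; Clause 3: 2 negative; Clause 4: 2 negative; Clause 5: 0 negative; Clause 6: 0 negative.
Total negative literal occurrences = 8.

8


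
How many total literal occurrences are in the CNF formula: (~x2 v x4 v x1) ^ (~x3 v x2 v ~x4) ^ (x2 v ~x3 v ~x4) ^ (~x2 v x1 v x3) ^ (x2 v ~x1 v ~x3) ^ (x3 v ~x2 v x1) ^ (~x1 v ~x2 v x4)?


Clause lengths: 3, 3, 3, 3, 3, 3, 3.
Sum = 3 + 3 + 3 + 3 + 3 + 3 + 3 = 21.

21


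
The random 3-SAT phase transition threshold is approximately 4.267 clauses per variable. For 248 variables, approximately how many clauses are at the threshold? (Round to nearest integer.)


The 3-SAT phase transition occurs at approximately 4.267 clauses per variable.
m = 4.267 * 248 = 1058.216.
Rounded to nearest integer: 1058.

1058


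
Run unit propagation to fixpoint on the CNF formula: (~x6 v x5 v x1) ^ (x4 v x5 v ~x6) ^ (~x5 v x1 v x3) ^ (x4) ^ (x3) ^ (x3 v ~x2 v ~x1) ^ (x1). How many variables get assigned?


Unit propagation repeatedly assigns the literal in any unit clause, then simplifies.
Assignments in order: x4 = T, x3 = T, x1 = T.
No further unit clauses remain.
Total variables assigned = 3.

3


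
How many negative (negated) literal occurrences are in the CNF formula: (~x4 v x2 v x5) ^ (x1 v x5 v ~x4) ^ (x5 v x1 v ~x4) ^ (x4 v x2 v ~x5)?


Scan each clause for negated literals.
Clause 1: 1 negative; Clause 2: 1 negative; Clause 3: 1 negative; Clause 4: 1 negative.
Total negative literal occurrences = 4.

4


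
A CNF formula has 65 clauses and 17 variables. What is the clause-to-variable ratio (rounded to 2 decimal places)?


Clause-to-variable ratio = clauses / variables.
65 / 17 = 3.82.

3.82


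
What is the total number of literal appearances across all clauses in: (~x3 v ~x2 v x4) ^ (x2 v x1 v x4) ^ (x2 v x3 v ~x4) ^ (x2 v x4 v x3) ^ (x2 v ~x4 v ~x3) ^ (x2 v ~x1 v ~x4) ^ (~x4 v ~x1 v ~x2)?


Clause lengths: 3, 3, 3, 3, 3, 3, 3.
Sum = 3 + 3 + 3 + 3 + 3 + 3 + 3 = 21.

21


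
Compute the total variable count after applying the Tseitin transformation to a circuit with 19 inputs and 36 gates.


The Tseitin transformation introduces one auxiliary variable per gate.
Total variables = inputs + gates = 19 + 36 = 55.

55


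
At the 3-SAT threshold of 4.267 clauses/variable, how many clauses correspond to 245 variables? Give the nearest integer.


The 3-SAT phase transition occurs at approximately 4.267 clauses per variable.
m = 4.267 * 245 = 1045.415.
Rounded to nearest integer: 1045.

1045


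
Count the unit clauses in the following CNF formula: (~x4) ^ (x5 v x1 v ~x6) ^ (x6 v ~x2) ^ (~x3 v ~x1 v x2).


A unit clause contains exactly one literal.
Unit clauses found: (~x4).
Count = 1.

1


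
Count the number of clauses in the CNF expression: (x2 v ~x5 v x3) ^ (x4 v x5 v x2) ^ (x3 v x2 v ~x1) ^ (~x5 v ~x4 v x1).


Each group enclosed in parentheses joined by ^ is one clause.
Counting the conjuncts: 4 clauses.

4


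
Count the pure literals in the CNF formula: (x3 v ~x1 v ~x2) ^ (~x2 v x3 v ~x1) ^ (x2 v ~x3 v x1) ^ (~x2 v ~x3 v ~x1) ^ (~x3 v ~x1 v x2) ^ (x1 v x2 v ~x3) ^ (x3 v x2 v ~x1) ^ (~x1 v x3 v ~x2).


A pure literal appears in only one polarity across all clauses.
No pure literals found.
Count = 0.

0


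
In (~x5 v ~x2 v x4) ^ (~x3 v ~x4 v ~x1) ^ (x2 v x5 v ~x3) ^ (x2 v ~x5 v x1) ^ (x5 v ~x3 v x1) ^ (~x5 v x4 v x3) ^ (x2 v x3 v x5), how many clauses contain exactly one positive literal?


A definite clause has exactly one positive literal.
Clause 1: 1 positive -> definite
Clause 2: 0 positive -> not definite
Clause 3: 2 positive -> not definite
Clause 4: 2 positive -> not definite
Clause 5: 2 positive -> not definite
Clause 6: 2 positive -> not definite
Clause 7: 3 positive -> not definite
Definite clause count = 1.

1


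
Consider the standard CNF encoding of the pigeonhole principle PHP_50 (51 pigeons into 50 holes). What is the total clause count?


The PHP encoding has two parts:
1) At-least-one-hole clauses: 51 (one per pigeon, each with 50 literals).
2) At-most-one-pigeon-per-hole clauses: 50 holes * C(51,2) = 50 * 1275 = 63750.
Total clauses = 51 + 63750 = 63801.

63801


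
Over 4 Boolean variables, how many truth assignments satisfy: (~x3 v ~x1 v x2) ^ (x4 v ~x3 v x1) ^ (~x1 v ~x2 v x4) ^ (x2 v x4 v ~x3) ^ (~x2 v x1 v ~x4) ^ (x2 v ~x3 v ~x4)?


Enumerate all 16 truth assignments over 4 variables.
Test each against every clause.
Satisfying assignments found: 7.

7


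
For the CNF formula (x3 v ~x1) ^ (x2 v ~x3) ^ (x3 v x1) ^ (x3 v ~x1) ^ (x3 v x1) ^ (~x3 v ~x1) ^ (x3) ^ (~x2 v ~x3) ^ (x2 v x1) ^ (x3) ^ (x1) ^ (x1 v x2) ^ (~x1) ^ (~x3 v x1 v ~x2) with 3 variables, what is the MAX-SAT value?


Enumerate all 8 truth assignments.
For each, count how many of the 14 clauses are satisfied.
The formula is not fully satisfiable, so the maximum is below 14.
Maximum simultaneously satisfiable clauses = 11.

11


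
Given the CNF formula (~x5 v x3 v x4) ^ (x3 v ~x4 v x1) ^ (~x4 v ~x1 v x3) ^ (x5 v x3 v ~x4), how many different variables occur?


Identify each distinct variable in the formula.
Variables found: x1, x3, x4, x5.
Total distinct variables = 4.

4


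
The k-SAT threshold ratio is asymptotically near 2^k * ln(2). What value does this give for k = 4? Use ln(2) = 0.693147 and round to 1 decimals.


Using the asymptotic formula: threshold ~ 2^k * ln(2).
2^4 = 16.
16 * 0.693147 = 11.1.

11.1


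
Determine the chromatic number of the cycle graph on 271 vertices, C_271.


An odd cycle cannot be 2-colored: alternating two colors around the cycle returns to the start with a conflict.
Since 271 is odd, three colors are required (and three suffice).
Chromatic number = 3.

3


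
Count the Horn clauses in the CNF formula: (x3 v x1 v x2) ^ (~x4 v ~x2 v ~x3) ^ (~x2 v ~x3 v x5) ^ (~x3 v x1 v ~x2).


A Horn clause has at most one positive literal.
Clause 1: 3 positive lit(s) -> not Horn
Clause 2: 0 positive lit(s) -> Horn
Clause 3: 1 positive lit(s) -> Horn
Clause 4: 1 positive lit(s) -> Horn
Total Horn clauses = 3.

3


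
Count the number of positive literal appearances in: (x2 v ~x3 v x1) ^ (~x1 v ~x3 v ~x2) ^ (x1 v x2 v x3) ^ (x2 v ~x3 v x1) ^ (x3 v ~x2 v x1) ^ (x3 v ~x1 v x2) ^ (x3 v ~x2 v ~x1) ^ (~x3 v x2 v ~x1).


Scan each clause for unnegated literals.
Clause 1: 2 positive; Clause 2: 0 positive; Clause 3: 3 positive; Clause 4: 2 positive; Clause 5: 2 positive; Clause 6: 2 positive; Clause 7: 1 positive; Clause 8: 1 positive.
Total positive literal occurrences = 13.

13


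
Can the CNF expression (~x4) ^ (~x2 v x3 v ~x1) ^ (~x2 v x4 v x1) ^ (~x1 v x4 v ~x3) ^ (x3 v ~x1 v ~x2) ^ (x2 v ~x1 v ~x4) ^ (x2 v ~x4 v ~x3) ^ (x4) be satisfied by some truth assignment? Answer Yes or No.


Check all 16 possible truth assignments.
Number of satisfying assignments found: 0.
The formula is unsatisfiable.

No


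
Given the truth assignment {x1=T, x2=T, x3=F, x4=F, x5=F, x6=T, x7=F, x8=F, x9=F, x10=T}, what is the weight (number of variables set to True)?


The weight is the number of variables assigned True.
True variables: x1, x2, x6, x10.
Weight = 4.

4


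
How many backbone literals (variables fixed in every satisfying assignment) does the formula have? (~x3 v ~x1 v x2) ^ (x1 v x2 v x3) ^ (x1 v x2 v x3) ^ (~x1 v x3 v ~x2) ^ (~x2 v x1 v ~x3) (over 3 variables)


Find all satisfying assignments: 4 model(s).
Check which variables have the same value in every model.
No variable is fixed across all models.
Backbone size = 0.

0


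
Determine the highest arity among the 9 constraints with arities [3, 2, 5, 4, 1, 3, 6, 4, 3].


The arities are: 3, 2, 5, 4, 1, 3, 6, 4, 3.
Scan for the maximum value.
Maximum arity = 6.

6


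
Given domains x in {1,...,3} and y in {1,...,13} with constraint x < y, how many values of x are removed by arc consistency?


For the constraint x < y, x needs a supporting value in y's domain.
x can be at most 12 (one less than y's maximum).
Valid x values from domain: 3 out of 3.
Pruned = 3 - 3 = 0.

0


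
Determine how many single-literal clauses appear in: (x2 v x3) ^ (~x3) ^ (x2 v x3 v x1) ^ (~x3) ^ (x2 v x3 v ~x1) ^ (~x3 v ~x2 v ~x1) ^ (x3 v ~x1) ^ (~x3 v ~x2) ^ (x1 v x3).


A unit clause contains exactly one literal.
Unit clauses found: (~x3), (~x3).
Count = 2.

2


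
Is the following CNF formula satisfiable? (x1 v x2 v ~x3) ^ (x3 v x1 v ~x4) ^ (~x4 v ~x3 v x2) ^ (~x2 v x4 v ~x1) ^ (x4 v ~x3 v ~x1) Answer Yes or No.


Check all 16 possible truth assignments.
Number of satisfying assignments found: 8.
The formula is satisfiable.

Yes


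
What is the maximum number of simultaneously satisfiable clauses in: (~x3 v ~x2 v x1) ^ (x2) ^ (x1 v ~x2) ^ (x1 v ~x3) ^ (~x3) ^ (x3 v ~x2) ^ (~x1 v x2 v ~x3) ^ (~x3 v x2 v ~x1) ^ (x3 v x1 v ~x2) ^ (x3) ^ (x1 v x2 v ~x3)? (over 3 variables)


Enumerate all 8 truth assignments.
For each, count how many of the 11 clauses are satisfied.
The formula is not fully satisfiable, so the maximum is below 11.
Maximum simultaneously satisfiable clauses = 10.

10


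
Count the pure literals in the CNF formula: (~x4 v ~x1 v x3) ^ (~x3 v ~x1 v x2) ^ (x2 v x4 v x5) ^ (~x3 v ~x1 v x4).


A pure literal appears in only one polarity across all clauses.
Pure literals: x1 (negative only), x2 (positive only), x5 (positive only).
Count = 3.

3


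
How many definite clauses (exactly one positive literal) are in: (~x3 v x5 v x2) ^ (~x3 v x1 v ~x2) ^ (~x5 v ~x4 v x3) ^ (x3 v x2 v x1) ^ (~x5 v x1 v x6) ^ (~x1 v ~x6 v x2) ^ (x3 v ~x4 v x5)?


A definite clause has exactly one positive literal.
Clause 1: 2 positive -> not definite
Clause 2: 1 positive -> definite
Clause 3: 1 positive -> definite
Clause 4: 3 positive -> not definite
Clause 5: 2 positive -> not definite
Clause 6: 1 positive -> definite
Clause 7: 2 positive -> not definite
Definite clause count = 3.

3


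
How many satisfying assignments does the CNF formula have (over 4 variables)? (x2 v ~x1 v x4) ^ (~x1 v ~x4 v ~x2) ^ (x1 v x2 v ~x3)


Enumerate all 16 truth assignments over 4 variables.
Test each against every clause.
Satisfying assignments found: 10.

10


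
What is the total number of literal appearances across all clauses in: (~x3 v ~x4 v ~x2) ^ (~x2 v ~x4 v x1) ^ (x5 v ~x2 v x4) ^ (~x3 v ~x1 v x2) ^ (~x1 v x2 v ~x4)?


Clause lengths: 3, 3, 3, 3, 3.
Sum = 3 + 3 + 3 + 3 + 3 = 15.

15


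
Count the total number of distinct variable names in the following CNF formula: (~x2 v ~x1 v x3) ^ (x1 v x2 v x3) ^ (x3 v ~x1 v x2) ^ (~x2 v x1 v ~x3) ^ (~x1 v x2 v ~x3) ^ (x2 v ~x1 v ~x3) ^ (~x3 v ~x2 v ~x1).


Identify each distinct variable in the formula.
Variables found: x1, x2, x3.
Total distinct variables = 3.

3


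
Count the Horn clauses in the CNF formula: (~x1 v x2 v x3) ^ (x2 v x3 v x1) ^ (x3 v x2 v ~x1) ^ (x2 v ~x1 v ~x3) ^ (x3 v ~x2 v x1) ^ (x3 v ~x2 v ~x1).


A Horn clause has at most one positive literal.
Clause 1: 2 positive lit(s) -> not Horn
Clause 2: 3 positive lit(s) -> not Horn
Clause 3: 2 positive lit(s) -> not Horn
Clause 4: 1 positive lit(s) -> Horn
Clause 5: 2 positive lit(s) -> not Horn
Clause 6: 1 positive lit(s) -> Horn
Total Horn clauses = 2.

2


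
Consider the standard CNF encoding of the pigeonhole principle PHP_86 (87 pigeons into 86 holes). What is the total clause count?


The PHP encoding has two parts:
1) At-least-one-hole clauses: 87 (one per pigeon, each with 86 literals).
2) At-most-one-pigeon-per-hole clauses: 86 holes * C(87,2) = 86 * 3741 = 321726.
Total clauses = 87 + 321726 = 321813.

321813


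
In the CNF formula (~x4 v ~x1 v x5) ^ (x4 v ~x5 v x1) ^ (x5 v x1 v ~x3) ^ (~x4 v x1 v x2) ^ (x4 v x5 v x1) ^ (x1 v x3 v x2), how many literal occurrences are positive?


Scan each clause for unnegated literals.
Clause 1: 1 positive; Clause 2: 2 positive; Clause 3: 2 positive; Clause 4: 2 positive; Clause 5: 3 positive; Clause 6: 3 positive.
Total positive literal occurrences = 13.

13


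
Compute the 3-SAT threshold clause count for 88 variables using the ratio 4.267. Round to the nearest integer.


The 3-SAT phase transition occurs at approximately 4.267 clauses per variable.
m = 4.267 * 88 = 375.496.
Rounded to nearest integer: 375.

375


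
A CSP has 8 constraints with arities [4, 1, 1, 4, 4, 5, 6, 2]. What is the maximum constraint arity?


The arities are: 4, 1, 1, 4, 4, 5, 6, 2.
Scan for the maximum value.
Maximum arity = 6.

6


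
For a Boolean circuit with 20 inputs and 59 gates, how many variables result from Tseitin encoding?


The Tseitin transformation introduces one auxiliary variable per gate.
Total variables = inputs + gates = 20 + 59 = 79.

79


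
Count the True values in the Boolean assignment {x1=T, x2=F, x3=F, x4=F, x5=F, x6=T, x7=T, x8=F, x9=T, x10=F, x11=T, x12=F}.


The weight is the number of variables assigned True.
True variables: x1, x6, x7, x9, x11.
Weight = 5.

5


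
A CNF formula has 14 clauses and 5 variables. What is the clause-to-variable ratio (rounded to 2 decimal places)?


Clause-to-variable ratio = clauses / variables.
14 / 5 = 2.8.

2.8


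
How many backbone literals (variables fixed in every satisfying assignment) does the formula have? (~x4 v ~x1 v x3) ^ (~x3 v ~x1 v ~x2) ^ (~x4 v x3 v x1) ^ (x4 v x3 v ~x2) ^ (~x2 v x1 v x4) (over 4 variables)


Find all satisfying assignments: 7 model(s).
Check which variables have the same value in every model.
No variable is fixed across all models.
Backbone size = 0.

0


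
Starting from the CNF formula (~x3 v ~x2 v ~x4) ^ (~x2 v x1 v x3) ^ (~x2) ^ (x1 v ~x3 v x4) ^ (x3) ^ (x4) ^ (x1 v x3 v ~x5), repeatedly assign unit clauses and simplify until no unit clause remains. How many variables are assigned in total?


Unit propagation repeatedly assigns the literal in any unit clause, then simplifies.
Assignments in order: x2 = F, x3 = T, x4 = T.
No further unit clauses remain.
Total variables assigned = 3.

3


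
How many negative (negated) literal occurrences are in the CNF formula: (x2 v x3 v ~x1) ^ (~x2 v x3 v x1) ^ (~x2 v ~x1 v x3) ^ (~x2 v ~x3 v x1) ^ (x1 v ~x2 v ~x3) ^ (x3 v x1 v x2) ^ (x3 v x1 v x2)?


Scan each clause for negated literals.
Clause 1: 1 negative; Clause 2: 1 negative; Clause 3: 2 negative; Clause 4: 2 negative; Clause 5: 2 negative; Clause 6: 0 negative; Clause 7: 0 negative.
Total negative literal occurrences = 8.

8


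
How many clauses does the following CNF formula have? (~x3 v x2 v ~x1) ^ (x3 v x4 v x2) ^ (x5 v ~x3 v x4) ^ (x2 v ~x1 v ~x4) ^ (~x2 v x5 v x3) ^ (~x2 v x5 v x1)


Each group enclosed in parentheses joined by ^ is one clause.
Counting the conjuncts: 6 clauses.

6


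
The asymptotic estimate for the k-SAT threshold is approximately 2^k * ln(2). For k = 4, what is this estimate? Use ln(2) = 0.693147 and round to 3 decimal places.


Using the asymptotic formula: threshold ~ 2^k * ln(2).
2^4 = 16.
16 * 0.693147 = 11.09.

11.09


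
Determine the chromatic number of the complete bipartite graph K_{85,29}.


K_{85,29} is bipartite by definition: the two parts are independent sets, with every edge crossing between them.
Color all vertices in one part with color 1 and all vertices in the other part with color 2.
Since the graph has at least one edge, one color does not suffice.
Chromatic number = 2.

2


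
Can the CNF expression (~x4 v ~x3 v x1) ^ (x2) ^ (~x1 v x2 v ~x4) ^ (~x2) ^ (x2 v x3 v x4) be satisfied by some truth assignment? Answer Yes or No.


Check all 16 possible truth assignments.
Number of satisfying assignments found: 0.
The formula is unsatisfiable.

No


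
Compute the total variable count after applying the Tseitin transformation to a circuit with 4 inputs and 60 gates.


The Tseitin transformation introduces one auxiliary variable per gate.
Total variables = inputs + gates = 4 + 60 = 64.

64


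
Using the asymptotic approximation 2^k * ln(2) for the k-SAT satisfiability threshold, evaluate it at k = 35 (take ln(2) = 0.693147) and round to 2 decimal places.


Using the asymptotic formula: threshold ~ 2^k * ln(2).
2^35 = 34359738368.
34359738368 * 0.693147 = 23816349570.56.

23816349570.56


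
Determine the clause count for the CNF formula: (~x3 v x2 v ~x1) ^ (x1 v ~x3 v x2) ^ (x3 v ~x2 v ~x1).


Each group enclosed in parentheses joined by ^ is one clause.
Counting the conjuncts: 3 clauses.

3


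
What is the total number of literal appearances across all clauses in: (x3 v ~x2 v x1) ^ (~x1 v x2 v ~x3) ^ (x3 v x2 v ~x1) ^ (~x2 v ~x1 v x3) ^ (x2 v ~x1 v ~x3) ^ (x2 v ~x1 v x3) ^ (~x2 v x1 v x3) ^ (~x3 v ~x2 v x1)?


Clause lengths: 3, 3, 3, 3, 3, 3, 3, 3.
Sum = 3 + 3 + 3 + 3 + 3 + 3 + 3 + 3 = 24.

24


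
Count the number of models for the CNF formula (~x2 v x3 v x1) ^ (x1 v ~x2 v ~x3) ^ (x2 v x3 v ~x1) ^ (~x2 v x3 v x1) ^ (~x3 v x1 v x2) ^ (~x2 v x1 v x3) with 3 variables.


Enumerate all 8 truth assignments over 3 variables.
Test each against every clause.
Satisfying assignments found: 4.

4


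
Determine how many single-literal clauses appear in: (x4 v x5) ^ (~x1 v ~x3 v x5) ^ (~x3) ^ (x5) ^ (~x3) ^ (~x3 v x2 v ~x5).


A unit clause contains exactly one literal.
Unit clauses found: (~x3), (x5), (~x3).
Count = 3.

3


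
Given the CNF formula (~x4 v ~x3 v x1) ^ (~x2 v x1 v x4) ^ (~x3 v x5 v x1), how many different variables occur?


Identify each distinct variable in the formula.
Variables found: x1, x2, x3, x4, x5.
Total distinct variables = 5.

5


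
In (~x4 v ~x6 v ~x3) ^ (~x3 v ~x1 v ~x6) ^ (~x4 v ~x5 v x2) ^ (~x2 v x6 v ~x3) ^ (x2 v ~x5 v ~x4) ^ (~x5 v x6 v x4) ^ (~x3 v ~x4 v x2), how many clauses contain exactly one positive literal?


A definite clause has exactly one positive literal.
Clause 1: 0 positive -> not definite
Clause 2: 0 positive -> not definite
Clause 3: 1 positive -> definite
Clause 4: 1 positive -> definite
Clause 5: 1 positive -> definite
Clause 6: 2 positive -> not definite
Clause 7: 1 positive -> definite
Definite clause count = 4.

4


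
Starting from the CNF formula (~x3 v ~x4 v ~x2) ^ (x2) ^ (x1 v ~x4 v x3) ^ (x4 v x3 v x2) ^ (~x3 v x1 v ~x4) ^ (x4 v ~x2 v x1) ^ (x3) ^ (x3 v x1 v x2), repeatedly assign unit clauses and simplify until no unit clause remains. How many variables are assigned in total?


Unit propagation repeatedly assigns the literal in any unit clause, then simplifies.
Assignments in order: x2 = T, x3 = T, x4 = F, x1 = T.
No further unit clauses remain.
Total variables assigned = 4.

4


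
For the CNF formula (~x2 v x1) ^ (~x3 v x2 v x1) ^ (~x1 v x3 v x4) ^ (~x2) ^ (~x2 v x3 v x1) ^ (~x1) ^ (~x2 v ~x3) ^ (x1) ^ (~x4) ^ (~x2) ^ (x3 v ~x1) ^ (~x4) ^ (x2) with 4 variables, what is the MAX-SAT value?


Enumerate all 16 truth assignments.
For each, count how many of the 13 clauses are satisfied.
The formula is not fully satisfiable, so the maximum is below 13.
Maximum simultaneously satisfiable clauses = 11.

11


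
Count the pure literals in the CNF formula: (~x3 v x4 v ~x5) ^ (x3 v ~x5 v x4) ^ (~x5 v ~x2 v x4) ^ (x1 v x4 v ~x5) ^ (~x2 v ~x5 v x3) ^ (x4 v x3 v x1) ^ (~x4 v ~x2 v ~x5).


A pure literal appears in only one polarity across all clauses.
Pure literals: x1 (positive only), x2 (negative only), x5 (negative only).
Count = 3.

3


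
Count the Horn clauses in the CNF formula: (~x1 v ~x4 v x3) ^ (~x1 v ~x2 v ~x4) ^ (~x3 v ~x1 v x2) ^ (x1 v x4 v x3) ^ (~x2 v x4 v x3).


A Horn clause has at most one positive literal.
Clause 1: 1 positive lit(s) -> Horn
Clause 2: 0 positive lit(s) -> Horn
Clause 3: 1 positive lit(s) -> Horn
Clause 4: 3 positive lit(s) -> not Horn
Clause 5: 2 positive lit(s) -> not Horn
Total Horn clauses = 3.

3


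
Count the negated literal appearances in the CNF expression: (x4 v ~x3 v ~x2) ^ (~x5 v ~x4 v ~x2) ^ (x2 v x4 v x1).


Scan each clause for negated literals.
Clause 1: 2 negative; Clause 2: 3 negative; Clause 3: 0 negative.
Total negative literal occurrences = 5.

5


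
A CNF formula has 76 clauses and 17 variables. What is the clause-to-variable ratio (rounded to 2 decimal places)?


Clause-to-variable ratio = clauses / variables.
76 / 17 = 4.47.

4.47


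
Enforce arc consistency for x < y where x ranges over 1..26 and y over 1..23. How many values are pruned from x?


For the constraint x < y, x needs a supporting value in y's domain.
x can be at most 22 (one less than y's maximum).
Valid x values from domain: 22 out of 26.
Pruned = 26 - 22 = 4.

4


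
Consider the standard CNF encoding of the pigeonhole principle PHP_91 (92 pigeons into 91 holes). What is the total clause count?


The PHP encoding has two parts:
1) At-least-one-hole clauses: 92 (one per pigeon, each with 91 literals).
2) At-most-one-pigeon-per-hole clauses: 91 holes * C(92,2) = 91 * 4186 = 380926.
Total clauses = 92 + 380926 = 381018.

381018


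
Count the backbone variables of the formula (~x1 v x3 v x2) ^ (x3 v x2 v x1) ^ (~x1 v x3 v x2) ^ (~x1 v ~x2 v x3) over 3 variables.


Find all satisfying assignments: 5 model(s).
Check which variables have the same value in every model.
No variable is fixed across all models.
Backbone size = 0.

0


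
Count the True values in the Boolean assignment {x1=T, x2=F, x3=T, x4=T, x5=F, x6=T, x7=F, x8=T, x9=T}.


The weight is the number of variables assigned True.
True variables: x1, x3, x4, x6, x8, x9.
Weight = 6.

6


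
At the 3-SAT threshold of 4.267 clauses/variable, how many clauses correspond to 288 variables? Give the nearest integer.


The 3-SAT phase transition occurs at approximately 4.267 clauses per variable.
m = 4.267 * 288 = 1228.896.
Rounded to nearest integer: 1229.

1229


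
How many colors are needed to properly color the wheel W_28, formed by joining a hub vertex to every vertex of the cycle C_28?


W_28 consists of the cycle C_28 together with a hub vertex adjacent to every cycle vertex.
The cycle C_28 needs 2 colors (even cycle -> 2).
The hub is adjacent to every cycle vertex, so it must receive a new color distinct from all of them.
Chromatic number = 2 + 1 = 3.

3


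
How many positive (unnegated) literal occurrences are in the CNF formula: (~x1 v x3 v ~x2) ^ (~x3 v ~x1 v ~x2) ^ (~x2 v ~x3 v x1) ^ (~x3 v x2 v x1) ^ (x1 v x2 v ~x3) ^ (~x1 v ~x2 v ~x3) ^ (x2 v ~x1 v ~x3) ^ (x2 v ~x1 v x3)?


Scan each clause for unnegated literals.
Clause 1: 1 positive; Clause 2: 0 positive; Clause 3: 1 positive; Clause 4: 2 positive; Clause 5: 2 positive; Clause 6: 0 positive; Clause 7: 1 positive; Clause 8: 2 positive.
Total positive literal occurrences = 9.

9


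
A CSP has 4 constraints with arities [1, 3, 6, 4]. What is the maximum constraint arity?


The arities are: 1, 3, 6, 4.
Scan for the maximum value.
Maximum arity = 6.

6


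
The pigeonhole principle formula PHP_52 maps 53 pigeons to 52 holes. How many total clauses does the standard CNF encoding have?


The PHP encoding has two parts:
1) At-least-one-hole clauses: 53 (one per pigeon, each with 52 literals).
2) At-most-one-pigeon-per-hole clauses: 52 holes * C(53,2) = 52 * 1378 = 71656.
Total clauses = 53 + 71656 = 71709.

71709


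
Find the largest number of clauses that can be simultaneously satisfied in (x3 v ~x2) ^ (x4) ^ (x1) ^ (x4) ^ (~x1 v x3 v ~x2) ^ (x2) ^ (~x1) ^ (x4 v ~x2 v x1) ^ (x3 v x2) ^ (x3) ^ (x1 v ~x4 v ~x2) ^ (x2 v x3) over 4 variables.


Enumerate all 16 truth assignments.
For each, count how many of the 12 clauses are satisfied.
The formula is not fully satisfiable, so the maximum is below 12.
Maximum simultaneously satisfiable clauses = 11.

11


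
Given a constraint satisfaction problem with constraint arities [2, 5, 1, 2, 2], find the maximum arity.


The arities are: 2, 5, 1, 2, 2.
Scan for the maximum value.
Maximum arity = 5.

5


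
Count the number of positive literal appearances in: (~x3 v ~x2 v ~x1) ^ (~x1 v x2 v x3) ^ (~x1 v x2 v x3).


Scan each clause for unnegated literals.
Clause 1: 0 positive; Clause 2: 2 positive; Clause 3: 2 positive.
Total positive literal occurrences = 4.

4


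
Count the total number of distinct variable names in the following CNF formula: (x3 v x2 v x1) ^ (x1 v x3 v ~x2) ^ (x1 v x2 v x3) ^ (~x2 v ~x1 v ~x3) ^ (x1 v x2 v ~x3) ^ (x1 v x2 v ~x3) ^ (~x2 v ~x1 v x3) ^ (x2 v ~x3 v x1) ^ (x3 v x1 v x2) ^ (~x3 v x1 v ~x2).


Identify each distinct variable in the formula.
Variables found: x1, x2, x3.
Total distinct variables = 3.

3


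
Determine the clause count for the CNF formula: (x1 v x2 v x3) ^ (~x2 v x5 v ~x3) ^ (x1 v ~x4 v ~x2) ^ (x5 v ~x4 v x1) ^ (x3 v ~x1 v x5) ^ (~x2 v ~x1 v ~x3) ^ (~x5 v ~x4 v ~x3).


Each group enclosed in parentheses joined by ^ is one clause.
Counting the conjuncts: 7 clauses.

7


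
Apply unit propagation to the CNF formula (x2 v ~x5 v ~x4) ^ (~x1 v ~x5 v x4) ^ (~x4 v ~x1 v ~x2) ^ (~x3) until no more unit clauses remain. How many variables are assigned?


Unit propagation repeatedly assigns the literal in any unit clause, then simplifies.
Assignments in order: x3 = F.
No further unit clauses remain.
Total variables assigned = 1.

1


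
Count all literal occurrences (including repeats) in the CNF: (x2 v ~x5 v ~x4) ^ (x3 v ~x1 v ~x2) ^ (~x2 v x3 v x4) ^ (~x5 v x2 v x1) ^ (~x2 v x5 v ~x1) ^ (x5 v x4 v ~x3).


Clause lengths: 3, 3, 3, 3, 3, 3.
Sum = 3 + 3 + 3 + 3 + 3 + 3 = 18.

18


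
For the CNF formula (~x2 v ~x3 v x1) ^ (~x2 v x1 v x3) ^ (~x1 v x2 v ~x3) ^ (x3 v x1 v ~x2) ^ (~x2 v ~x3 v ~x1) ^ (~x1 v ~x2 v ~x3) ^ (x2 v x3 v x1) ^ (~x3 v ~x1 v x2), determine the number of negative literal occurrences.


Scan each clause for negated literals.
Clause 1: 2 negative; Clause 2: 1 negative; Clause 3: 2 negative; Clause 4: 1 negative; Clause 5: 3 negative; Clause 6: 3 negative; Clause 7: 0 negative; Clause 8: 2 negative.
Total negative literal occurrences = 14.

14


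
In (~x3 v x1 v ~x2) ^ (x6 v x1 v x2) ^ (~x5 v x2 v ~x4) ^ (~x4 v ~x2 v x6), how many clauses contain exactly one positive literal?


A definite clause has exactly one positive literal.
Clause 1: 1 positive -> definite
Clause 2: 3 positive -> not definite
Clause 3: 1 positive -> definite
Clause 4: 1 positive -> definite
Definite clause count = 3.

3


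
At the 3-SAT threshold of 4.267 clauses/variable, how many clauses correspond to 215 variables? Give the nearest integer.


The 3-SAT phase transition occurs at approximately 4.267 clauses per variable.
m = 4.267 * 215 = 917.405.
Rounded to nearest integer: 917.

917


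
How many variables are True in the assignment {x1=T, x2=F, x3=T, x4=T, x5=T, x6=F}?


The weight is the number of variables assigned True.
True variables: x1, x3, x4, x5.
Weight = 4.

4


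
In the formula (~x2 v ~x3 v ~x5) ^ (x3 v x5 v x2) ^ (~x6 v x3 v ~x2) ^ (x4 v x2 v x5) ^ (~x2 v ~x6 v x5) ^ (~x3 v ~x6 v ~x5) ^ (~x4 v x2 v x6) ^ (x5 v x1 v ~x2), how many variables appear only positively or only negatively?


A pure literal appears in only one polarity across all clauses.
Pure literals: x1 (positive only).
Count = 1.

1


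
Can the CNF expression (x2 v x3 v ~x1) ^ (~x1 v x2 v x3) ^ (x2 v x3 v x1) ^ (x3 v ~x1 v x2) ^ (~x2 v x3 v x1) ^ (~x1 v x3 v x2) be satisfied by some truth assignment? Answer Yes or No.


Check all 8 possible truth assignments.
Number of satisfying assignments found: 5.
The formula is satisfiable.

Yes


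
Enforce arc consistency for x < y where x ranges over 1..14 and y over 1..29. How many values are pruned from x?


For the constraint x < y, x needs a supporting value in y's domain.
x can be at most 28 (one less than y's maximum).
Valid x values from domain: 14 out of 14.
Pruned = 14 - 14 = 0.

0


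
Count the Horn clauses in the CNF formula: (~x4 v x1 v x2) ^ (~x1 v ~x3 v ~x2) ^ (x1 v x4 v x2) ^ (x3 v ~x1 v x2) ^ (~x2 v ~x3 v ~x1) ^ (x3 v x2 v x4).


A Horn clause has at most one positive literal.
Clause 1: 2 positive lit(s) -> not Horn
Clause 2: 0 positive lit(s) -> Horn
Clause 3: 3 positive lit(s) -> not Horn
Clause 4: 2 positive lit(s) -> not Horn
Clause 5: 0 positive lit(s) -> Horn
Clause 6: 3 positive lit(s) -> not Horn
Total Horn clauses = 2.

2


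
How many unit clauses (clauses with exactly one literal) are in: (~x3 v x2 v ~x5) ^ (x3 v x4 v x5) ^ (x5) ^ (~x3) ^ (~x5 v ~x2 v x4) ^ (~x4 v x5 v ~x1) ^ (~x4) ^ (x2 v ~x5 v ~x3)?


A unit clause contains exactly one literal.
Unit clauses found: (x5), (~x3), (~x4).
Count = 3.

3


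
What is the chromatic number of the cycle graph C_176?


A cycle on an even number of vertices is bipartite: alternate two colors around the cycle.
Since 176 is even, two colors suffice, and at least two are needed because the graph has edges.
Chromatic number = 2.

2


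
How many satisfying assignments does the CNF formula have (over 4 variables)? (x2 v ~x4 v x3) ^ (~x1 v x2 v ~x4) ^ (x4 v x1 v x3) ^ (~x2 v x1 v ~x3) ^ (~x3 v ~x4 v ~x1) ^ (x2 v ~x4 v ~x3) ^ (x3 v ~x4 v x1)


Enumerate all 16 truth assignments over 4 variables.
Test each against every clause.
Satisfying assignments found: 6.

6
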